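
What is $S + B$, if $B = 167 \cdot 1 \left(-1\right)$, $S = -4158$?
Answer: $-4325$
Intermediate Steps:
$B = -167$ ($B = 167 \left(-1\right) = -167$)
$S + B = -4158 - 167 = -4325$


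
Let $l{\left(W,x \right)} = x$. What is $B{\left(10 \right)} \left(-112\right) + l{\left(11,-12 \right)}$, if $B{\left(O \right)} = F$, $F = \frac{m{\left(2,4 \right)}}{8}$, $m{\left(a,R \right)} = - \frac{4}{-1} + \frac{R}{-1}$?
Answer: $-12$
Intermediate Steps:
$m{\left(a,R \right)} = 4 - R$ ($m{\left(a,R \right)} = \left(-4\right) \left(-1\right) + R \left(-1\right) = 4 - R$)
$F = 0$ ($F = \frac{4 - 4}{8} = \left(4 - 4\right) \frac{1}{8} = 0 \cdot \frac{1}{8} = 0$)
$B{\left(O \right)} = 0$
$B{\left(10 \right)} \left(-112\right) + l{\left(11,-12 \right)} = 0 \left(-112\right) - 12 = 0 - 12 = -12$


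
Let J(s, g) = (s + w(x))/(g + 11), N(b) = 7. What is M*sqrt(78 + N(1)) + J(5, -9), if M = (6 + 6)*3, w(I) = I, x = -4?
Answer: 1/2 + 36*sqrt(85) ≈ 332.40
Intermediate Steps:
J(s, g) = (-4 + s)/(11 + g) (J(s, g) = (s - 4)/(g + 11) = (-4 + s)/(11 + g))
M = 36 (M = 12*3 = 36)
M*sqrt(78 + N(1)) + J(5, -9) = 36*sqrt(78 + 7) + (-4 + 5)/(11 - 9) = 36*sqrt(85) + 1/2 = 1/2 + 36*sqrt(85)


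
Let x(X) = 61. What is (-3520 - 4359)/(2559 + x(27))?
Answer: -7879/2620 ≈ -3.0073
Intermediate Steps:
(-3520 - 4359)/(2559 + x(27)) = (-3520 - 4359)/(2559 + 61) = -7879/2620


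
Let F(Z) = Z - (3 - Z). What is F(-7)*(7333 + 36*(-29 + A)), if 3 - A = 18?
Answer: -97733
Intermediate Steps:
A = -15 (A = 3 - 1*18 = 3 - 18 = -15)
F(Z) = -3 + 2*Z (F(Z) = Z + (-3 + Z) = -3 + 2*Z)
F(-7)*(7333 + 36*(-29 + A)) = (-3 + 2*(-7))*(7333 + 36*(-29 - 15)) = (-3 - 14)*(7333 + 36*(-44)) = -17*(7333 - 1584) = -17*5749 = -97733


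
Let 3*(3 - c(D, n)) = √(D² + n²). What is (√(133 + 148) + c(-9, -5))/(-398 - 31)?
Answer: -1/143 - √281/429 + √106/1287 ≈ -0.038068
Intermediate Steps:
c(D, n) = 3 - √(D² + n²)/3
(√(133 + 148) + c(-9, -5))/(-398 - 31) = (√(133 + 148) + (3 - √((-9)² + (-5)²)/3))/(-398 - 31) = (√281 + (3 - √(81 + 25)/3))/(-429) = (√281 + (3 - √106/3))*(-1/429) = (3 + √281 - √106/3)*(-1/429) = -1/143 - √281/429 + √106/1287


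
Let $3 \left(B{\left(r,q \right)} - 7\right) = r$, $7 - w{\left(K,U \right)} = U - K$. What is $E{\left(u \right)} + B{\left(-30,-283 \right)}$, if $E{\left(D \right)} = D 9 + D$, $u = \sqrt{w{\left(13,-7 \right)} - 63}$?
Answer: $-3 + 60 i \approx -3.0 + 60.0 i$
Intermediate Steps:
$w{\left(K,U \right)} = 7 + K - U$ ($w{\left(K,U \right)} = 7 - \left(U - K\right) = 7 + \left(K - U\right) = 7 + K - U$)
$B{\left(r,q \right)} = 7 + \frac{r}{3}$
$u = 6 i$ ($u = \sqrt{\left(7 + 13 - -7\right) - 63} = \sqrt{\left(7 + 13 + 7\right) - 63} = \sqrt{27 - 63} = \sqrt{-36} = 6 i \approx 6.0 i$)
$E{\left(D \right)} = 10 D$ ($E{\left(D \right)} = 9 D + D = 10 D$)
$E{\left(u \right)} + B{\left(-30,-283 \right)} = 10 \cdot 6 i + \left(7 + \frac{1}{3} \left(-30\right)\right) = 60 i + \left(7 - 10\right) = 60 i - 3 = -3 + 60 i$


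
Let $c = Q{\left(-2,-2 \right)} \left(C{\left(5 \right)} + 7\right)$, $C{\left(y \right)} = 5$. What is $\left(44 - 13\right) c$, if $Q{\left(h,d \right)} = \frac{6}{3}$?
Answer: $744$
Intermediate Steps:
$Q{\left(h,d \right)} = 2$ ($Q{\left(h,d \right)} = 6 \cdot \frac{1}{3} = 2$)
$c = 24$ ($c = 2 \left(5 + 7\right) = 2 \cdot 12 = 24$)
$\left(44 - 13\right) c = \left(44 - 13\right) 24 = 31 \cdot 24 = 744$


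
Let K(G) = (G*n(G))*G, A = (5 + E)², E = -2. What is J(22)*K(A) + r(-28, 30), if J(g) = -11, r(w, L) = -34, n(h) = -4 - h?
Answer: 11549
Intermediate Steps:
A = 9 (A = (5 - 2)² = 3² = 9)
K(G) = G²*(-4 - G) (K(G) = (G*(-4 - G))*G = G²*(-4 - G))
J(22)*K(A) + r(-28, 30) = -11*9²*(-4 - 1*9) - 34 = -891*(-4 - 9) - 34 = -891*(-13) - 34 = -11*(-1053) - 34 = 11583 - 34 = 11549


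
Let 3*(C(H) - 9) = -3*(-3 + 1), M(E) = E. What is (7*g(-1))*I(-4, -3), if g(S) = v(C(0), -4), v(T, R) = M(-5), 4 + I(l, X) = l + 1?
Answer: 245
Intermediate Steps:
I(l, X) = -3 + l (I(l, X) = -4 + (l + 1) = -4 + (1 + l) = -3 + l)
C(H) = 11 (C(H) = 9 + (-3*(-3 + 1))/3 = 9 + (-3*(-2))/3 = 9 + (1/3)*6 = 9 + 2 = 11)
v(T, R) = -5
g(S) = -5
(7*g(-1))*I(-4, -3) = (7*(-5))*(-3 - 4) = -35*(-7) = 245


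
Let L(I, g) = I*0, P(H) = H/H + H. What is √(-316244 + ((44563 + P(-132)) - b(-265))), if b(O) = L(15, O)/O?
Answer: 2*I*√67953 ≈ 521.36*I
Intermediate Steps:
P(H) = 1 + H
L(I, g) = 0
b(O) = 0 (b(O) = 0/O = 0)
√(-316244 + ((44563 + P(-132)) - b(-265))) = √(-316244 + ((44563 + (1 - 132)) - 1*0)) = √(-316244 + ((44563 - 131) + 0)) = √(-316244 + (44432 + 0)) = √(-316244 + 44432) = √(-271812) = 2*I*√67953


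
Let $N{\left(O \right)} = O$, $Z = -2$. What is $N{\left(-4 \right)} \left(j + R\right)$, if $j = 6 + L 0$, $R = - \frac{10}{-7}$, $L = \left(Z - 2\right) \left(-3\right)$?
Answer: $- \frac{208}{7} \approx -29.714$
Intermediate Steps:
$L = 12$ ($L = \left(-2 - 2\right) \left(-3\right) = \left(-4\right) \left(-3\right) = 12$)
$R = \frac{10}{7}$ ($R = \left(-10\right) \left(- \frac{1}{7}\right) = \frac{10}{7} \approx 1.4286$)
$j = 6$ ($j = 6 + 12 \cdot 0 = 6 + 0 = 6$)
$N{\left(-4 \right)} \left(j + R\right) = - 4 \left(6 + \frac{10}{7}\right) = \left(-4\right) \frac{52}{7} = - \frac{208}{7}$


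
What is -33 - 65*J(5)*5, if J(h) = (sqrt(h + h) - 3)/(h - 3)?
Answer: 909/2 - 325*sqrt(10)/2 ≈ -59.370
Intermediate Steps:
J(h) = (-3 + sqrt(2)*sqrt(h))/(-3 + h) (J(h) = (sqrt(2*h) - 3)/(-3 + h) = (sqrt(2)*sqrt(h) - 3)/(-3 + h) = (-3 + sqrt(2)*sqrt(h))/(-3 + h))
-33 - 65*J(5)*5 = -33 - 65*(-3 + sqrt(2)*sqrt(5))/(-3 + 5)*5 = -33 - 65*(-3 + sqrt(10))/2*5 = -33 - 65*(-3/2 + sqrt(10)/2)*5 = -33 - 65*(-15/2 + 5*sqrt(10)/2) = -33 + (975/2 - 325*sqrt(10)/2) = 909/2 - 325*sqrt(10)/2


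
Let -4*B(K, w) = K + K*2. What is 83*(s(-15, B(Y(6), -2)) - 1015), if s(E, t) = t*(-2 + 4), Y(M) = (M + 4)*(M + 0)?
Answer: -91715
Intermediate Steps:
Y(M) = M*(4 + M) (Y(M) = (4 + M)*M = M*(4 + M))
B(K, w) = -3*K/4 (B(K, w) = -(K + K*2)/4 = -(K + 2*K)/4 = -3*K/4)
s(E, t) = 2*t (s(E, t) = t*2 = 2*t)
83*(s(-15, B(Y(6), -2)) - 1015) = 83*(2*(-9*(4 + 6)/2) - 1015) = 83*(2*(-9*10/2) - 1015) = 83*(2*(-¾*60) - 1015) = 83*(2*(-45) - 1015) = 83*(-90 - 1015) = 83*(-1105) = -91715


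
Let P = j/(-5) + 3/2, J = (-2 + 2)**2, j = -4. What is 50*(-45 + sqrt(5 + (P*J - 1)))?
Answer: -2150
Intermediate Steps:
J = 0 (J = 0**2 = 0)
P = 23/10 (P = -4/(-5) + 3/2 = -4*(-1/5) + 3*(1/2) = 4/5 + 3/2 = 23/10 ≈ 2.3000)
50*(-45 + sqrt(5 + (P*J - 1))) = 50*(-45 + sqrt(5 + ((23/10)*0 - 1))) = 50*(-45 + sqrt(5 + (0 - 1))) = 50*(-45 + sqrt(5 - 1)) = 50*(-45 + sqrt(4)) = 50*(-45 + 2) = 50*(-43) = -2150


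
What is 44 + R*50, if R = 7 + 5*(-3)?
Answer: -356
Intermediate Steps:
R = -8 (R = 7 - 15 = -8)
44 + R*50 = 44 - 8*50 = 44 - 400 = -356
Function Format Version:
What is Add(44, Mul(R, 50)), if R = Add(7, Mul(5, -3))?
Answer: -356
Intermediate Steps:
R = -8 (R = Add(7, -15) = -8)
Add(44, Mul(R, 50)) = Add(44, Mul(-8, 50)) = Add(44, -400) = -356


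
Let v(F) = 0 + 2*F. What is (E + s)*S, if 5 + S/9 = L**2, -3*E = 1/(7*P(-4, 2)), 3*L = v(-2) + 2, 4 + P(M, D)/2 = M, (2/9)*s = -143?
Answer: 8864815/336 ≈ 26383.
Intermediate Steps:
s = -1287/2 (s = (9/2)*(-143) = -1287/2 ≈ -643.50)
P(M, D) = -8 + 2*M
v(F) = 2*F
L = -2/3 (L = (2*(-2) + 2)/3 = (-4 + 2)/3 = (1/3)*(-2) = -2/3 ≈ -0.66667)
E = 1/336 (E = -1/(7*(-8 + 2*(-4)))/3 = -1/(7*(-8 - 8))/3 = -1/(3*(7*(-16))) = -1/3/(-112) = -1/3*(-1/112) = 1/336 ≈ 0.0029762)
S = -41 (S = -45 + 9*(-2/3)**2 = -45 + 9*(4/9) = -45 + 4 = -41)
(E + s)*S = (1/336 - 1287/2)*(-41) = -216215/336*(-41) = 8864815/336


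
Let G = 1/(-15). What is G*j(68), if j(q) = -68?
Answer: 68/15 ≈ 4.5333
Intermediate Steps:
G = -1/15 ≈ -0.066667
G*j(68) = -1/15*(-68) = 68/15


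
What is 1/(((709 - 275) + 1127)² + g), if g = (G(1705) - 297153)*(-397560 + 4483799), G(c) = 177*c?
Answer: 1/18929895769 ≈ 5.2826e-11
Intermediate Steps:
g = 18927459048 (g = (177*1705 - 297153)*(-397560 + 4483799) = (301785 - 297153)*4086239 = 4632*4086239 = 18927459048)
1/(((709 - 275) + 1127)² + g) = 1/(((709 - 275) + 1127)² + 18927459048) = 1/((434 + 1127)² + 18927459048) = 1/(1561² + 18927459048) = 1/(2436721 + 18927459048) = 1/18929895769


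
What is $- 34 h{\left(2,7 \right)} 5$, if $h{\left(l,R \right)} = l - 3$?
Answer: $170$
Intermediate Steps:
$h{\left(l,R \right)} = -3 + l$ ($h{\left(l,R \right)} = l - 3 = -3 + l$)
$- 34 h{\left(2,7 \right)} 5 = - 34 \left(-3 + 2\right) 5 = \left(-34\right) \left(-1\right) 5 = 34 \cdot 5 = 170$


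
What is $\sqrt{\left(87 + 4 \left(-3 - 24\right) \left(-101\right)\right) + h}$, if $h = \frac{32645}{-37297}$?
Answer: $\frac{\sqrt{15293555407390}}{37297} \approx 104.85$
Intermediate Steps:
$h = - \frac{32645}{37297}$ ($h = 32645 \left(- \frac{1}{37297}\right) = - \frac{32645}{37297} \approx -0.87527$)
$\sqrt{\left(87 + 4 \left(-3 - 24\right) \left(-101\right)\right) + h} = \sqrt{\left(87 + 4 \left(-3 - 24\right) \left(-101\right)\right) - \frac{32645}{37297}} = \sqrt{\left(87 + 4 \left(-27\right) \left(-101\right)\right) - \frac{32645}{37297}} = \sqrt{\left(87 - -10908\right) - \frac{32645}{37297}} = \sqrt{\left(87 + 10908\right) - \frac{32645}{37297}} = \sqrt{10995 - \frac{32645}{37297}} = \sqrt{\frac{410047870}{37297}} = \frac{\sqrt{15293555407390}}{37297}$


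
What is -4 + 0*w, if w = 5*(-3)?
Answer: -4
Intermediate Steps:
w = -15
-4 + 0*w = -4 + 0*(-15) = -4 + 0 = -4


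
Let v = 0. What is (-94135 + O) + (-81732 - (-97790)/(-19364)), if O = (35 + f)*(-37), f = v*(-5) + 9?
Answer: -1718555485/9682 ≈ -1.7750e+5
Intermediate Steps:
f = 9 (f = 0*(-5) + 9 = 0 + 9 = 9)
O = -1628 (O = (35 + 9)*(-37) = 44*(-37) = -1628)
(-94135 + O) + (-81732 - (-97790)/(-19364)) = (-94135 - 1628) + (-81732 - (-97790)/(-19364)) = -95763 + (-81732 - (-97790)*(-1)/19364) = -95763 + (-81732 - 1*48895/9682) = -95763 + (-81732 - 48895/9682) = -95763 - 791378119/9682 = -1718555485/9682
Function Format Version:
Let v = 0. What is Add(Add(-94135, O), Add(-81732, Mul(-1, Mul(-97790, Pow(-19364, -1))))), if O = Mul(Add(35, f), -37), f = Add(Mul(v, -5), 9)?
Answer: Rational(-1718555485, 9682) ≈ -1.7750e+5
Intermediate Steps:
f = 9 (f = Add(Mul(0, -5), 9) = Add(0, 9) = 9)
O = -1628 (O = Mul(Add(35, 9), -37) = Mul(44, -37) = -1628)
Add(Add(-94135, O), Add(-81732, Mul(-1, Mul(-97790, Pow(-19364, -1))))) = Add(Add(-94135, -1628), Add(-81732, Mul(-1, Mul(-97790, Pow(-19364, -1))))) = Add(-95763, Add(-81732, Mul(-1, Mul(-97790, Rational(-1, 19364))))) = Add(-95763, Add(-81732, Mul(-1, Rational(48895, 9682)))) = Add(-95763, Add(-81732, Rational(-48895, 9682))) = Add(-95763, Rational(-791378119, 9682)) = Rational(-1718555485, 9682)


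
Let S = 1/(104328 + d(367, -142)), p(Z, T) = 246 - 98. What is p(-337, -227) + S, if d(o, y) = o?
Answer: 15494861/104695 ≈ 148.00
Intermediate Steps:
p(Z, T) = 148
S = 1/104695 (S = 1/(104328 + 367) = 1/104695 ≈ 9.5516e-6)
p(-337, -227) + S = 148 + 1/104695 = 15494861/104695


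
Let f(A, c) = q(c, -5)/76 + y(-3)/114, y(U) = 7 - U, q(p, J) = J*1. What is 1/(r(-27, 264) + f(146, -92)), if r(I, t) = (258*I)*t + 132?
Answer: -228/419267371 ≈ -5.4381e-7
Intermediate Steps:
q(p, J) = J
r(I, t) = 132 + 258*I*t (r(I, t) = 258*I*t + 132 = 132 + 258*I*t)
f(A, c) = 5/228 (f(A, c) = -5/76 + (7 - 1*(-3))/114 = -5*1/76 + (7 + 3)*(1/114) = -5/76 + 10*(1/114) = -5/76 + 5/57 = 5/228)
1/(r(-27, 264) + f(146, -92)) = 1/((132 + 258*(-27)*264) + 5/228) = 1/((132 - 1839024) + 5/228) = 1/(-1838892 + 5/228) = 1/(-419267371/228) = -228/419267371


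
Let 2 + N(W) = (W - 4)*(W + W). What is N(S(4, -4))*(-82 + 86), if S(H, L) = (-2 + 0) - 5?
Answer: 608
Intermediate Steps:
S(H, L) = -7 (S(H, L) = -2 - 5 = -7)
N(W) = -2 + 2*W*(-4 + W) (N(W) = -2 + (W - 4)*(W + W) = -2 + (-4 + W)*(2*W) = -2 + 2*W*(-4 + W))
N(S(4, -4))*(-82 + 86) = (-2 - 8*(-7) + 2*(-7)²)*(-82 + 86) = (-2 + 56 + 2*49)*4 = (-2 + 56 + 98)*4 = 152*4 = 608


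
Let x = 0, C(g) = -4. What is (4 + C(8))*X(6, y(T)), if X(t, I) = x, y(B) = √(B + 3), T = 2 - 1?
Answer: 0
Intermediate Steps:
T = 1
y(B) = √(3 + B)
X(t, I) = 0
(4 + C(8))*X(6, y(T)) = (4 - 4)*0 = 0*0 = 0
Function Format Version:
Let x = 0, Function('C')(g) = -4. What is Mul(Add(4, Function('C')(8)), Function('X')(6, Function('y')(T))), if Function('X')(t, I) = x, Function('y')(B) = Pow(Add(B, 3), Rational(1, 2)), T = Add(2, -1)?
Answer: 0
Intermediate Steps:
T = 1
Function('y')(B) = Pow(Add(3, B), Rational(1, 2))
Function('X')(t, I) = 0
Mul(Add(4, Function('C')(8)), Function('X')(6, Function('y')(T))) = Mul(Add(4, -4), 0) = Mul(0, 0) = 0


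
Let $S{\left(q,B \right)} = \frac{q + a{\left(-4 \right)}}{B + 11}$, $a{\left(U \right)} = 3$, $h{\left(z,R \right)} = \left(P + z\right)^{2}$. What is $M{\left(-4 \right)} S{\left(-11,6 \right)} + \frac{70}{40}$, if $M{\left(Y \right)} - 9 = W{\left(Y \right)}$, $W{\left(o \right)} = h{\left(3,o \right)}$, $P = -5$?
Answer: $- \frac{297}{68} \approx -4.3676$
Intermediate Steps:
$h{\left(z,R \right)} = \left(-5 + z\right)^{2}$
$W{\left(o \right)} = 4$ ($W{\left(o \right)} = \left(-5 + 3\right)^{2} = \left(-2\right)^{2} = 4$)
$S{\left(q,B \right)} = \frac{3 + q}{11 + B}$ ($S{\left(q,B \right)} = \frac{q + 3}{B + 11} = \frac{3 + q}{11 + B}$)
$M{\left(Y \right)} = 13$ ($M{\left(Y \right)} = 9 + 4 = 13$)
$M{\left(-4 \right)} S{\left(-11,6 \right)} + \frac{70}{40} = 13 \frac{3 - 11}{11 + 6} + \frac{70}{40} = 13 \cdot \frac{1}{17} \left(-8\right) + 70 \cdot \frac{1}{40} = 13 \cdot \frac{1}{17} \left(-8\right) + \frac{7}{4} = 13 \left(- \frac{8}{17}\right) + \frac{7}{4} = - \frac{104}{17} + \frac{7}{4} = - \frac{297}{68}$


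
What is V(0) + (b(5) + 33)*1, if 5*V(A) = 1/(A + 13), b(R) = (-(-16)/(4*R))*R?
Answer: 2406/65 ≈ 37.015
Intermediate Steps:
b(R) = 4 (b(R) = (-(-16)*1/(4*R))*R = (-(-4)/R)*R = (4/R)*R = 4)
V(A) = 1/(5*(13 + A)) (V(A) = 1/(5*(A + 13)) = 1/(5*(13 + A)))
V(0) + (b(5) + 33)*1 = 1/(5*(13 + 0)) + (4 + 33)*1 = (⅕)/13 + 37*1 = (⅕)*(1/13) + 37 = 1/65 + 37 = 2406/65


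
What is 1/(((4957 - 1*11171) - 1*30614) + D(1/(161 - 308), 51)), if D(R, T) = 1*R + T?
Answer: -147/5406220 ≈ -2.7191e-5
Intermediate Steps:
D(R, T) = R + T
1/(((4957 - 1*11171) - 1*30614) + D(1/(161 - 308), 51)) = 1/(((4957 - 1*11171) - 1*30614) + (1/(161 - 308) + 51)) = 1/(((4957 - 11171) - 30614) + (1/(-147) + 51)) = 1/((-6214 - 30614) + (-1/147 + 51)) = 1/(-36828 + 7496/147) = 1/(-5406220/147) = -147/5406220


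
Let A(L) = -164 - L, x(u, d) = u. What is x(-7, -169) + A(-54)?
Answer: -117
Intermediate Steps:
x(-7, -169) + A(-54) = -7 + (-164 - 1*(-54)) = -7 + (-164 + 54) = -7 - 110 = -117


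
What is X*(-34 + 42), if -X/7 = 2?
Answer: -112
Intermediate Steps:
X = -14 (X = -7*2 = -14)
X*(-34 + 42) = -14*(-34 + 42) = -14*8 = -112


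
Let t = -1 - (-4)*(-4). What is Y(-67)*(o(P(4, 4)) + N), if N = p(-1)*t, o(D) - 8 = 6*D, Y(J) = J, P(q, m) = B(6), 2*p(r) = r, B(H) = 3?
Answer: -4623/2 ≈ -2311.5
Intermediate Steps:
p(r) = r/2
P(q, m) = 3
t = -17 (t = -1 - 1*16 = -1 - 16 = -17)
o(D) = 8 + 6*D
N = 17/2 (N = ((½)*(-1))*(-17) = -½*(-17) = 17/2 ≈ 8.5000)
Y(-67)*(o(P(4, 4)) + N) = -67*((8 + 6*3) + 17/2) = -67*((8 + 18) + 17/2) = -67*(26 + 17/2) = -67*69/2 = -4623/2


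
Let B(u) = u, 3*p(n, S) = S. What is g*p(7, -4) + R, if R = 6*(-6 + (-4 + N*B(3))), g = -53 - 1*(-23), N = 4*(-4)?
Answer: -308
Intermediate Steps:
p(n, S) = S/3
N = -16
g = -30 (g = -53 + 23 = -30)
R = -348 (R = 6*(-6 + (-4 - 16*3)) = 6*(-6 + (-4 - 48)) = 6*(-6 - 52) = 6*(-58) = -348)
g*p(7, -4) + R = -10*(-4) - 348 = -30*(-4/3) - 348 = 40 - 348 = -308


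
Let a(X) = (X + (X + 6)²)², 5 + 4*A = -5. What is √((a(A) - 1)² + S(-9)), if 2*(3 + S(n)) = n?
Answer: √2263105/16 ≈ 94.023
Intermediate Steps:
A = -5/2 (A = -5/4 + (¼)*(-5) = -5/4 - 5/4 = -5/2 ≈ -2.5000)
S(n) = -3 + n/2
a(X) = (X + (6 + X)²)²
√((a(A) - 1)² + S(-9)) = √(((-5/2 + (6 - 5/2)²)² - 1)² + (-3 + (½)*(-9))) = √(((-5/2 + (7/2)²)² - 1)² + (-3 - 9/2)) = √(((-5/2 + 49/4)² - 1)² - 15/2) = √(((39/4)² - 1)² - 15/2) = √((1521/16 - 1)² - 15/2) = √((1505/16)² - 15/2) = √(2265025/256 - 15/2) = √(2263105/256) = √2263105/16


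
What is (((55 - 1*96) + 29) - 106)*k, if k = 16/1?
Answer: -1888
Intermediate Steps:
k = 16 (k = 16*1 = 16)
(((55 - 1*96) + 29) - 106)*k = (((55 - 1*96) + 29) - 106)*16 = (((55 - 96) + 29) - 106)*16 = ((-41 + 29) - 106)*16 = (-12 - 106)*16 = -118*16 = -1888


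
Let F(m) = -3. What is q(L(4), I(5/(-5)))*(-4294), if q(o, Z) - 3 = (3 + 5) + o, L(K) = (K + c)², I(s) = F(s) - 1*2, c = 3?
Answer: -257640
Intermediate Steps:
I(s) = -5 (I(s) = -3 - 1*2 = -3 - 2 = -5)
L(K) = (3 + K)² (L(K) = (K + 3)² = (3 + K)²)
q(o, Z) = 11 + o (q(o, Z) = 3 + ((3 + 5) + o) = 3 + (8 + o) = 11 + o)
q(L(4), I(5/(-5)))*(-4294) = (11 + (3 + 4)²)*(-4294) = (11 + 7²)*(-4294) = (11 + 49)*(-4294) = 60*(-4294) = -257640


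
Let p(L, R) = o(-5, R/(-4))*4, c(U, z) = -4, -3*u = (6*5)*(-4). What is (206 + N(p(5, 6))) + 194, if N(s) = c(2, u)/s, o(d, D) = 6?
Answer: 2399/6 ≈ 399.83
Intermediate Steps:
u = 40 (u = -6*5*(-4)/3 = -10*(-4) = -⅓*(-120) = 40)
p(L, R) = 24 (p(L, R) = 6*4 = 24)
N(s) = -4/s
(206 + N(p(5, 6))) + 194 = (206 - 4/24) + 194 = (206 - 4*1/24) + 194 = (206 - ⅙) + 194 = 1235/6 + 194 = 2399/6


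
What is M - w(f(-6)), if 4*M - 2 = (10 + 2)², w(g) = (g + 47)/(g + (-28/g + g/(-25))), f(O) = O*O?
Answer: 517523/15202 ≈ 34.043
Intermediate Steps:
f(O) = O²
w(g) = (47 + g)/(-28/g + 24*g/25) (w(g) = (47 + g)/(g + (-28/g + g*(-1/25))) = (47 + g)/(g + (-28/g - g/25)) = (47 + g)/(-28/g + 24*g/25))
M = 73/2 (M = ½ + (10 + 2)²/4 = ½ + (¼)*12² = ½ + (¼)*144 = ½ + 36 = 73/2 ≈ 36.500)
M - w(f(-6)) = 73/2 - 25*(-6)²*(47 + (-6)²)/(4*(-175 + 6*((-6)²)²)) = 73/2 - 25*36*(47 + 36)/(4*(-175 + 6*36²)) = 73/2 - 25*36*83/(4*(-175 + 6*1296)) = 73/2 - 25*36*83/(4*(-175 + 7776)) = 73/2 - 25*36*83/(4*7601) = 73/2 - 1*18675/7601 = 73/2 - 18675/7601 = 517523/15202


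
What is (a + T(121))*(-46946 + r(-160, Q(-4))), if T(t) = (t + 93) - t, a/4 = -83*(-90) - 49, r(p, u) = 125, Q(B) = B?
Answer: -1394188917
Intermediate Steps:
a = 29684 (a = 4*(-83*(-90) - 49) = 4*(7470 - 49) = 4*7421 = 29684)
T(t) = 93 (T(t) = (93 + t) - t = 93)
(a + T(121))*(-46946 + r(-160, Q(-4))) = (29684 + 93)*(-46946 + 125) = 29777*(-46821) = -1394188917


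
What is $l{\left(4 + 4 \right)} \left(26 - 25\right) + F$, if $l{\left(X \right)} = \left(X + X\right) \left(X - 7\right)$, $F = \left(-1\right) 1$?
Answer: $15$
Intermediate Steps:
$F = -1$
$l{\left(X \right)} = 2 X \left(-7 + X\right)$
$l{\left(4 + 4 \right)} \left(26 - 25\right) + F = 2 \left(4 + 4\right) \left(-7 + \left(4 + 4\right)\right) \left(26 - 25\right) - 1 = 2 \cdot 8 \left(-7 + 8\right) \left(26 - 25\right) - 1 = 2 \cdot 8 \cdot 1 \cdot 1 - 1 = 16 \cdot 1 - 1 = 16 - 1 = 15$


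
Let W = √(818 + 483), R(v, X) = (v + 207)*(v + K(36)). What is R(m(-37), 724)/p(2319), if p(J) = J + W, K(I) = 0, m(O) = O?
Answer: -1458651/537646 + 629*√1301/537646 ≈ -2.6708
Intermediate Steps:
R(v, X) = v*(207 + v) (R(v, X) = (v + 207)*(v + 0) = (207 + v)*v = v*(207 + v))
W = √1301 ≈ 36.069
p(J) = J + √1301
R(m(-37), 724)/p(2319) = (-37*(207 - 37))/(2319 + √1301) = (-37*170)/(2319 + √1301) = -6290/(2319 + √1301)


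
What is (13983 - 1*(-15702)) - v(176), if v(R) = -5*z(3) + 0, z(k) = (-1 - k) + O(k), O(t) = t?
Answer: 29680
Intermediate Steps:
z(k) = -1 (z(k) = (-1 - k) + k = -1)
v(R) = 5 (v(R) = -5*(-1) + 0 = 5 + 0 = 5)
(13983 - 1*(-15702)) - v(176) = (13983 - 1*(-15702)) - 1*5 = (13983 + 15702) - 5 = 29685 - 5 = 29680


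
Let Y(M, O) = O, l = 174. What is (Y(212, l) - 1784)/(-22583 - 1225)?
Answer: 805/11904 ≈ 0.067624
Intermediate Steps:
(Y(212, l) - 1784)/(-22583 - 1225) = (174 - 1784)/(-22583 - 1225) = -1610/(-23808) = -1610*(-1/23808) = 805/11904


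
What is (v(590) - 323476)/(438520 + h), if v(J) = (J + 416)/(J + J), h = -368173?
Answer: -355401/77290 ≈ -4.5983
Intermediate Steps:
v(J) = (416 + J)/(2*J) (v(J) = (416 + J)/((2*J)) = (416 + J)*(1/(2*J)) = (416 + J)/(2*J))
(v(590) - 323476)/(438520 + h) = ((½)*(416 + 590)/590 - 323476)/(438520 - 368173) = ((½)*(1/590)*1006 - 323476)/70347 = (503/590 - 323476)*(1/70347) = -190850337/590*1/70347 = -355401/77290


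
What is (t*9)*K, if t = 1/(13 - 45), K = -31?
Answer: 279/32 ≈ 8.7188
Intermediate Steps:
t = -1/32 (t = 1/(-32) = -1/32 ≈ -0.031250)
(t*9)*K = -1/32*9*(-31) = -9/32*(-31) = 279/32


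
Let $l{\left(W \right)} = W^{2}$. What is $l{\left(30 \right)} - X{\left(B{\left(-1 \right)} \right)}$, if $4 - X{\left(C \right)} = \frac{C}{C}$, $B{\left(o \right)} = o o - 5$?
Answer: $897$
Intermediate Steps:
$B{\left(o \right)} = -5 + o^{2}$ ($B{\left(o \right)} = o^{2} - 5 = -5 + o^{2}$)
$X{\left(C \right)} = 3$ ($X{\left(C \right)} = 4 - \frac{C}{C} = 4 - 1 = 3$)
$l{\left(30 \right)} - X{\left(B{\left(-1 \right)} \right)} = 30^{2} - 3 = 900 - 3 = 897$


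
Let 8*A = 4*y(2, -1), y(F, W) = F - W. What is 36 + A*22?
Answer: 69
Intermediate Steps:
A = 3/2 (A = (4*(2 - 1*(-1)))/8 = (4*(2 + 1))/8 = (4*3)/8 = (⅛)*12 = 3/2 ≈ 1.5000)
36 + A*22 = 36 + (3/2)*22 = 36 + 33 = 69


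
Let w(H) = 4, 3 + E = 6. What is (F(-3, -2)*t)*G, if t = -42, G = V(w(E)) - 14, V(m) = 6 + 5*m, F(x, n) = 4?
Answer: -2016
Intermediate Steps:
E = 3 (E = -3 + 6 = 3)
G = 12 (G = (6 + 5*4) - 14 = (6 + 20) - 14 = 26 - 14 = 12)
(F(-3, -2)*t)*G = (4*(-42))*12 = -168*12 = -2016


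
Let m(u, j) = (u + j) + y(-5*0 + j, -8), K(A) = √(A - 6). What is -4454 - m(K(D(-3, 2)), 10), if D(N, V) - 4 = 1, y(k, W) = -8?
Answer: -4456 - I ≈ -4456.0 - 1.0*I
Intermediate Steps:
D(N, V) = 5 (D(N, V) = 4 + 1 = 5)
K(A) = √(-6 + A)
m(u, j) = -8 + j + u (m(u, j) = (u + j) - 8 = (j + u) - 8 = -8 + j + u)
-4454 - m(K(D(-3, 2)), 10) = -4454 - (-8 + 10 + √(-6 + 5)) = -4454 - (-8 + 10 + √(-1)) = -4454 - (-8 + 10 + I) = -4454 - (2 + I) = -4454 + (-2 - I) = -4456 - I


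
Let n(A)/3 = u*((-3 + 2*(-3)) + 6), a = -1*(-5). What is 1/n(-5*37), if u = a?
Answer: -1/45 ≈ -0.022222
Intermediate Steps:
a = 5
u = 5
n(A) = -45 (n(A) = 3*(5*((-3 + 2*(-3)) + 6)) = 3*(5*((-3 - 6) + 6)) = 3*(5*(-9 + 6)) = 3*(5*(-3)) = 3*(-15) = -45)
1/n(-5*37) = 1/(-45) = -1/45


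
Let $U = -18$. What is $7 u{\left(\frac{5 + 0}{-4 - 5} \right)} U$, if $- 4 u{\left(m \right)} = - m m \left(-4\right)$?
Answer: $\frac{350}{9} \approx 38.889$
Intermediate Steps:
$u{\left(m \right)} = - m^{2}$ ($u{\left(m \right)} = - \frac{- m m \left(-4\right)}{4} = - \frac{- m^{2} \left(-4\right)}{4} = - \frac{4 m^{2}}{4} = - m^{2}$)
$7 u{\left(\frac{5 + 0}{-4 - 5} \right)} U = 7 \left(- \left(\frac{5 + 0}{-4 - 5}\right)^{2}\right) \left(-18\right) = 7 \left(- \left(\frac{5}{-9}\right)^{2}\right) \left(-18\right) = 7 \left(- \left(5 \left(- \frac{1}{9}\right)\right)^{2}\right) \left(-18\right) = 7 \left(- \left(- \frac{5}{9}\right)^{2}\right) \left(-18\right) = 7 \left(\left(-1\right) \frac{25}{81}\right) \left(-18\right) = 7 \left(- \frac{25}{81}\right) \left(-18\right) = \left(- \frac{175}{81}\right) \left(-18\right) = \frac{350}{9}$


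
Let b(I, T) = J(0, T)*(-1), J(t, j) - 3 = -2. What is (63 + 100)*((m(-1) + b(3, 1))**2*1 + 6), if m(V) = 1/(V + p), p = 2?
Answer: 978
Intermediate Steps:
J(t, j) = 1 (J(t, j) = 3 - 2 = 1)
b(I, T) = -1 (b(I, T) = 1*(-1) = -1)
m(V) = 1/(2 + V) (m(V) = 1/(V + 2) = 1/(2 + V))
(63 + 100)*((m(-1) + b(3, 1))**2*1 + 6) = (63 + 100)*((1/(2 - 1) - 1)**2*1 + 6) = 163*((1/1 - 1)**2*1 + 6) = 163*((1 - 1)**2*1 + 6) = 163*(0**2*1 + 6) = 163*(0*1 + 6) = 163*(0 + 6) = 163*6 = 978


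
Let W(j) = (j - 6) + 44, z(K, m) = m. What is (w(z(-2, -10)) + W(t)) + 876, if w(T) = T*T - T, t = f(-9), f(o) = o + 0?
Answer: 1015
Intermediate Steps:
f(o) = o
t = -9
w(T) = T**2 - T
W(j) = 38 + j (W(j) = (-6 + j) + 44 = 38 + j)
(w(z(-2, -10)) + W(t)) + 876 = (-10*(-1 - 10) + (38 - 9)) + 876 = (-10*(-11) + 29) + 876 = (110 + 29) + 876 = 139 + 876 = 1015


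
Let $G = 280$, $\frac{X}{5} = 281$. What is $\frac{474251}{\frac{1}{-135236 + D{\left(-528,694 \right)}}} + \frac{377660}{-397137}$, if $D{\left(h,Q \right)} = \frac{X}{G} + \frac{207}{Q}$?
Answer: $- \frac{494927234152096045283}{7717166184} \approx -6.4133 \cdot 10^{10}$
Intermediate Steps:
$X = 1405$ ($X = 5 \cdot 281 = 1405$)
$D{\left(h,Q \right)} = \frac{281}{56} + \frac{207}{Q}$ ($D{\left(h,Q \right)} = \frac{1405}{280} + \frac{207}{Q} = 1405 \cdot \frac{1}{280} + \frac{207}{Q} = \frac{281}{56} + \frac{207}{Q}$)
$\frac{474251}{\frac{1}{-135236 + D{\left(-528,694 \right)}}} + \frac{377660}{-397137} = \frac{474251}{\frac{1}{-135236 + \left(\frac{281}{56} + \frac{207}{694}\right)}} + \frac{377660}{-397137} = \frac{474251}{\frac{1}{-135236 + \left(\frac{281}{56} + 207 \cdot \frac{1}{694}\right)}} + 377660 \left(- \frac{1}{397137}\right) = \frac{474251}{\frac{1}{-135236 + \left(\frac{281}{56} + \frac{207}{694}\right)}} - \frac{377660}{397137} = \frac{474251}{\frac{1}{-135236 + \frac{103303}{19432}}} - \frac{377660}{397137} = \frac{474251}{\frac{1}{- \frac{2627802649}{19432}}} - \frac{377660}{397137} = \frac{474251}{- \frac{19432}{2627802649}} - \frac{377660}{397137} = 474251 \left(- \frac{2627802649}{19432}\right) - \frac{377660}{397137} = - \frac{1246238034090899}{19432} - \frac{377660}{397137} = - \frac{494927234152096045283}{7717166184}$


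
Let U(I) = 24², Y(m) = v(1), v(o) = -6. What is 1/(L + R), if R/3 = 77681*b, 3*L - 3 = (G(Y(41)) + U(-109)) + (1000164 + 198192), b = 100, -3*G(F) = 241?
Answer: 9/213335264 ≈ 4.2187e-8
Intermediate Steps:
Y(m) = -6
G(F) = -241/3 (G(F) = -⅓*241 = -241/3)
U(I) = 576
L = 3596564/9 (L = 1 + ((-241/3 + 576) + (1000164 + 198192))/3 = 1 + (1487/3 + 1198356)/3 = 1 + (⅓)*(3596555/3) = 1 + 3596555/9 = 3596564/9 ≈ 3.9962e+5)
R = 23304300 (R = 3*(77681*100) = 3*7768100 = 23304300)
1/(L + R) = 1/(3596564/9 + 23304300) = 1/(213335264/9) = 9/213335264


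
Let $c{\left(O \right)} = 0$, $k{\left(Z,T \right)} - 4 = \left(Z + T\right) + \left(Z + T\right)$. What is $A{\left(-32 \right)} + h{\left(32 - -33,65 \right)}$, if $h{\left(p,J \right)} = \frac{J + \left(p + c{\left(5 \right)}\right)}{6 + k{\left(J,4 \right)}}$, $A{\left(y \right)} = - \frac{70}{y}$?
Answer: $\frac{1815}{592} \approx 3.0659$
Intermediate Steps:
$k{\left(Z,T \right)} = 4 + 2 T + 2 Z$ ($k{\left(Z,T \right)} = 4 + \left(\left(Z + T\right) + \left(Z + T\right)\right) = 4 + \left(\left(T + Z\right) + \left(T + Z\right)\right) = 4 + \left(2 T + 2 Z\right) = 4 + 2 T + 2 Z$)
$h{\left(p,J \right)} = \frac{J + p}{18 + 2 J}$ ($h{\left(p,J \right)} = \frac{J + \left(p + 0\right)}{6 + \left(4 + 2 \cdot 4 + 2 J\right)} = \frac{J + p}{6 + \left(4 + 8 + 2 J\right)} = \frac{J + p}{6 + \left(12 + 2 J\right)} = \frac{J + p}{18 + 2 J}$)
$A{\left(-32 \right)} + h{\left(32 - -33,65 \right)} = - \frac{70}{-32} + \frac{65 + \left(32 - -33\right)}{2 \left(9 + 65\right)} = \left(-70\right) \left(- \frac{1}{32}\right) + \frac{65 + \left(32 + 33\right)}{2 \cdot 74} = \frac{35}{16} + \frac{1}{2} \cdot \frac{1}{74} \left(65 + 65\right) = \frac{35}{16} + \frac{1}{2} \cdot \frac{1}{74} \cdot 130 = \frac{35}{16} + \frac{65}{74} = \frac{1815}{592}$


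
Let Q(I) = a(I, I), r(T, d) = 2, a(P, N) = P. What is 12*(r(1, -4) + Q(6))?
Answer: 96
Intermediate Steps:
Q(I) = I
12*(r(1, -4) + Q(6)) = 12*(2 + 6) = 12*8 = 96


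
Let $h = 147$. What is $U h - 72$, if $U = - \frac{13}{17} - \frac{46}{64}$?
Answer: $- \frac{157797}{544} \approx -290.07$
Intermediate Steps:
$U = - \frac{807}{544}$ ($U = \left(-13\right) \frac{1}{17} - \frac{23}{32} = - \frac{13}{17} - \frac{23}{32} = - \frac{807}{544} \approx -1.4835$)
$U h - 72 = \left(- \frac{807}{544}\right) 147 - 72 = - \frac{118629}{544} - 72 = - \frac{157797}{544}$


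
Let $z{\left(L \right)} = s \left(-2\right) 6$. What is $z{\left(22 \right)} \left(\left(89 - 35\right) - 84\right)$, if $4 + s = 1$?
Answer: $-1080$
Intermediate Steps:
$s = -3$ ($s = -4 + 1 = -3$)
$z{\left(L \right)} = 36$ ($z{\left(L \right)} = \left(-3\right) \left(-2\right) 6 = 6 \cdot 6 = 36$)
$z{\left(22 \right)} \left(\left(89 - 35\right) - 84\right) = 36 \left(\left(89 - 35\right) - 84\right) = 36 \left(54 - 84\right) = 36 \left(-30\right) = -1080$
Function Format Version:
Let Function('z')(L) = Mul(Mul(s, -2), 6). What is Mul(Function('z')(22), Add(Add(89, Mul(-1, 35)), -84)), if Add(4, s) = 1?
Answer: -1080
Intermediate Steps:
s = -3 (s = Add(-4, 1) = -3)
Function('z')(L) = 36 (Function('z')(L) = Mul(Mul(-3, -2), 6) = Mul(6, 6) = 36)
Mul(Function('z')(22), Add(Add(89, Mul(-1, 35)), -84)) = Mul(36, Add(Add(89, Mul(-1, 35)), -84)) = Mul(36, Add(Add(89, -35), -84)) = Mul(36, Add(54, -84)) = Mul(36, -30) = -1080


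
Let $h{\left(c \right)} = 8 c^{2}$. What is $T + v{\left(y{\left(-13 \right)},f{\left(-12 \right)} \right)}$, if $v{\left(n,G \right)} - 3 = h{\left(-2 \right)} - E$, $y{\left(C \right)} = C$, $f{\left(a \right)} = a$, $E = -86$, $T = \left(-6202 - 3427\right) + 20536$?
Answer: $11028$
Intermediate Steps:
$T = 10907$ ($T = \left(-6202 - 3427\right) + 20536 = -9629 + 20536 = 10907$)
$v{\left(n,G \right)} = 121$ ($v{\left(n,G \right)} = 3 + \left(8 \left(-2\right)^{2} - -86\right) = 3 + \left(8 \cdot 4 + 86\right) = 3 + \left(32 + 86\right) = 3 + 118 = 121$)
$T + v{\left(y{\left(-13 \right)},f{\left(-12 \right)} \right)} = 10907 + 121 = 11028$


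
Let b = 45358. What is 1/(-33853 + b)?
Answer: 1/11505 ≈ 8.6919e-5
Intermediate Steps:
1/(-33853 + b) = 1/(-33853 + 45358) = 1/11505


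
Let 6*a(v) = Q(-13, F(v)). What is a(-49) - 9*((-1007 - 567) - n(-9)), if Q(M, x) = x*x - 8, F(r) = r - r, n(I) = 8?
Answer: 42710/3 ≈ 14237.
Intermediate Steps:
F(r) = 0
Q(M, x) = -8 + x² (Q(M, x) = x² - 8 = -8 + x²)
a(v) = -4/3 (a(v) = (-8 + 0²)/6 = (-8 + 0)/6 = (⅙)*(-8) = -4/3)
a(-49) - 9*((-1007 - 567) - n(-9)) = -4/3 - 9*((-1007 - 567) - 1*8) = -4/3 - 9*(-1574 - 8) = -4/3 - 9*(-1582) = -4/3 + 14238 = 42710/3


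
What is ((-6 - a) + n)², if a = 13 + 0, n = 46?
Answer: 729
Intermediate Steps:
a = 13
((-6 - a) + n)² = ((-6 - 1*13) + 46)² = ((-6 - 13) + 46)² = (-19 + 46)² = 27² = 729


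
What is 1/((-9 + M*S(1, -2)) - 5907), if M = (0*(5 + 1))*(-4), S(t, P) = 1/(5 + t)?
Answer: -1/5916 ≈ -0.00016903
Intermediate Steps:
M = 0 (M = (0*6)*(-4) = 0*(-4) = 0)
1/((-9 + M*S(1, -2)) - 5907) = 1/((-9 + 0/(5 + 1)) - 5907) = 1/((-9 + 0/6) - 5907) = 1/((-9 + 0*(⅙)) - 5907) = 1/((-9 + 0) - 5907) = 1/(-9 - 5907) = 1/(-5916) = -1/5916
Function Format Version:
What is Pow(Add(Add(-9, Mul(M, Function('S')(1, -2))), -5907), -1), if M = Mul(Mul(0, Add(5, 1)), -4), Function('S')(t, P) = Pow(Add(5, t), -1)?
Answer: Rational(-1, 5916) ≈ -0.00016903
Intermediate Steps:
M = 0 (M = Mul(Mul(0, 6), -4) = Mul(0, -4) = 0)
Pow(Add(Add(-9, Mul(M, Function('S')(1, -2))), -5907), -1) = Pow(Add(Add(-9, Mul(0, Pow(Add(5, 1), -1))), -5907), -1) = Pow(Add(Add(-9, Mul(0, Pow(6, -1))), -5907), -1) = Pow(Add(Add(-9, Mul(0, Rational(1, 6))), -5907), -1) = Pow(Add(Add(-9, 0), -5907), -1) = Pow(Add(-9, -5907), -1) = Pow(-5916, -1) = Rational(-1, 5916)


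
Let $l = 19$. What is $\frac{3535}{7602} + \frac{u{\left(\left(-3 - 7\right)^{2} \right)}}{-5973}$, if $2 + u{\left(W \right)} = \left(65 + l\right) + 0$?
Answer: $\frac{1797}{3982} \approx 0.45128$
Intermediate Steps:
$u{\left(W \right)} = 82$ ($u{\left(W \right)} = -2 + \left(\left(65 + 19\right) + 0\right) = -2 + \left(84 + 0\right) = -2 + 84 = 82$)
$\frac{3535}{7602} + \frac{u{\left(\left(-3 - 7\right)^{2} \right)}}{-5973} = \frac{3535}{7602} + \frac{82}{-5973} = 3535 \cdot \frac{1}{7602} + 82 \left(- \frac{1}{5973}\right) = \frac{505}{1086} - \frac{82}{5973} = \frac{1797}{3982}$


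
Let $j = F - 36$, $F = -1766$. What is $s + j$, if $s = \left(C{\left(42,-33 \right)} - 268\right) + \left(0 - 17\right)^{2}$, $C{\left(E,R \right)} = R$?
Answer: $-1814$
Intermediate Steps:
$j = -1802$ ($j = -1766 - 36 = -1802$)
$s = -12$ ($s = \left(-33 - 268\right) + \left(0 - 17\right)^{2} = -301 + \left(-17\right)^{2} = -301 + 289 = -12$)
$s + j = -12 - 1802 = -1814$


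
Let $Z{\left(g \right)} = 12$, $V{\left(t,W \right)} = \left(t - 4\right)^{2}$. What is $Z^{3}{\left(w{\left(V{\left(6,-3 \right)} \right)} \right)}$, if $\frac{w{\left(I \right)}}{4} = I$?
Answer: $1728$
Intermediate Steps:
$V{\left(t,W \right)} = \left(-4 + t\right)^{2}$
$w{\left(I \right)} = 4 I$
$Z^{3}{\left(w{\left(V{\left(6,-3 \right)} \right)} \right)} = 12^{3} = 1728$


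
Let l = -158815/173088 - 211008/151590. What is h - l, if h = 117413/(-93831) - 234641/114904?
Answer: -1932854483406180931/1964520264022564320 ≈ -0.98388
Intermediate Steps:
l = -10099619759/4373068320 (l = -158815*1/173088 - 211008*1/151590 = -158815/173088 - 35168/25265 = -10099619759/4373068320 ≈ -2.3095)
h = -35507823023/10781557224 (h = 117413*(-1/93831) - 234641*1/114904 = -117413/93831 - 234641/114904 = -35507823023/10781557224 ≈ -3.2934)
h - l = -35507823023/10781557224 - 1*(-10099619759/4373068320) = -35507823023/10781557224 + 10099619759/4373068320 = -1932854483406180931/1964520264022564320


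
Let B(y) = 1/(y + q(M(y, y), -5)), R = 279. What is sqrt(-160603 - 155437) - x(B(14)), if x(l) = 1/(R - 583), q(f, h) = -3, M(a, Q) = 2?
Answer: 1/304 + 2*I*sqrt(79010) ≈ 0.0032895 + 562.17*I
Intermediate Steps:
B(y) = 1/(-3 + y) (B(y) = 1/(y - 3) = 1/(-3 + y))
x(l) = -1/304 (x(l) = 1/(279 - 583) = 1/(-304) = -1/304)
sqrt(-160603 - 155437) - x(B(14)) = sqrt(-160603 - 155437) - 1*(-1/304) = sqrt(-316040) + 1/304 = 2*I*sqrt(79010) + 1/304 = 1/304 + 2*I*sqrt(79010)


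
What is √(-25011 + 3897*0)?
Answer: 3*I*√2779 ≈ 158.15*I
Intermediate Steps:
√(-25011 + 3897*0) = √(-25011 + 0) = √(-25011) = 3*I*√2779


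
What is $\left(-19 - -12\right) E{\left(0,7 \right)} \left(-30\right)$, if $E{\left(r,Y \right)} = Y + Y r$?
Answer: $1470$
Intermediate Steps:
$\left(-19 - -12\right) E{\left(0,7 \right)} \left(-30\right) = \left(-19 - -12\right) 7 \left(1 + 0\right) \left(-30\right) = \left(-19 + 12\right) 7 \cdot 1 \left(-30\right) = \left(-7\right) 7 \left(-30\right) = \left(-49\right) \left(-30\right) = 1470$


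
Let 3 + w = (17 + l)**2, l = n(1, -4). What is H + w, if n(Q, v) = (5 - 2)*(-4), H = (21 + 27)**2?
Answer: 2326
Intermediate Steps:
H = 2304 (H = 48**2 = 2304)
n(Q, v) = -12 (n(Q, v) = 3*(-4) = -12)
l = -12
w = 22 (w = -3 + (17 - 12)**2 = -3 + 5**2 = -3 + 25 = 22)
H + w = 2304 + 22 = 2326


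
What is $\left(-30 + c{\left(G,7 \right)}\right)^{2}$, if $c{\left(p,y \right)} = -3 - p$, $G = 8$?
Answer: $1681$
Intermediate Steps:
$\left(-30 + c{\left(G,7 \right)}\right)^{2} = \left(-30 - 11\right)^{2} = \left(-41\right)^{2} = 1681$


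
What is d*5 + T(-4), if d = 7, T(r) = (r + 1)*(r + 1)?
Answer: 44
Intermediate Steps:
T(r) = (1 + r)**2 (T(r) = (1 + r)*(1 + r) = (1 + r)**2)
d*5 + T(-4) = 7*5 + (1 - 4)**2 = 35 + (-3)**2 = 35 + 9 = 44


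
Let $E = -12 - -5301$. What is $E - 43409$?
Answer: $-38120$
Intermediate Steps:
$E = 5289$ ($E = -12 + 5301 = 5289$)
$E - 43409 = 5289 - 43409 = -38120$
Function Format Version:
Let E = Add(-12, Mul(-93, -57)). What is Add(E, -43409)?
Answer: -38120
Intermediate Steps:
E = 5289 (E = Add(-12, 5301) = 5289)
Add(E, -43409) = Add(5289, -43409) = -38120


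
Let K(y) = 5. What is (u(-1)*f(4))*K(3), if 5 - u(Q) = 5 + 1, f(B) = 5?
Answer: -25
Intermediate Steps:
u(Q) = -1 (u(Q) = 5 - (5 + 1) = 5 - 1*6 = 5 - 6 = -1)
(u(-1)*f(4))*K(3) = -1*5*5 = -5*5 = -25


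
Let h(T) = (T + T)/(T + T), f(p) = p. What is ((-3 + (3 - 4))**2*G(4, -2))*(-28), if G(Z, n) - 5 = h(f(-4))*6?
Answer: -4928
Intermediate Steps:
h(T) = 1 (h(T) = (2*T)/((2*T)) = (2*T)*(1/(2*T)) = 1)
G(Z, n) = 11 (G(Z, n) = 5 + 1*6 = 5 + 6 = 11)
((-3 + (3 - 4))**2*G(4, -2))*(-28) = ((-3 + (3 - 4))**2*11)*(-28) = ((-3 - 1)**2*11)*(-28) = ((-4)**2*11)*(-28) = (16*11)*(-28) = 176*(-28) = -4928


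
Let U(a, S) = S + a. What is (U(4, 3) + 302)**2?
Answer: 95481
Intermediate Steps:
(U(4, 3) + 302)**2 = ((3 + 4) + 302)**2 = (7 + 302)**2 = 309**2 = 95481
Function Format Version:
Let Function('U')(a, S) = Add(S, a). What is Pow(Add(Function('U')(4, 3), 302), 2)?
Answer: 95481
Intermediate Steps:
Pow(Add(Function('U')(4, 3), 302), 2) = Pow(Add(Add(3, 4), 302), 2) = Pow(Add(7, 302), 2) = Pow(309, 2) = 95481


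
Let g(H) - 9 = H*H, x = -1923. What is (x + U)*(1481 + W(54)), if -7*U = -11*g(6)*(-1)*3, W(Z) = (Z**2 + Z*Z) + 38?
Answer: -109868046/7 ≈ -1.5695e+7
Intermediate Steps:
W(Z) = 38 + 2*Z**2 (W(Z) = (Z**2 + Z**2) + 38 = 2*Z**2 + 38 = 38 + 2*Z**2)
g(H) = 9 + H**2 (g(H) = 9 + H*H = 9 + H**2)
U = -1485/7 (U = -(-11*(9 + 6**2)*(-1))*3/7 = -(-11*(9 + 36)*(-1))*3/7 = -(-495*(-1))*3/7 = -(-11*(-45))*3/7 = -495*3/7 = -1/7*1485 = -1485/7 ≈ -212.14)
(x + U)*(1481 + W(54)) = (-1923 - 1485/7)*(1481 + (38 + 2*54**2)) = -14946*(1481 + (38 + 2*2916))/7 = -14946*(1481 + (38 + 5832))/7 = -14946*(1481 + 5870)/7 = -14946/7*7351 = -109868046/7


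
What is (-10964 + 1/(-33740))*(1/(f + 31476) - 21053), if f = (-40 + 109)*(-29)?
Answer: 114776219052934907/497243250 ≈ 2.3082e+8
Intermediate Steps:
f = -2001 (f = 69*(-29) = -2001)
(-10964 + 1/(-33740))*(1/(f + 31476) - 21053) = (-10964 + 1/(-33740))*(1/(-2001 + 31476) - 21053) = (-10964 - 1/33740)*(1/29475 - 21053) = -369925361*(1/29475 - 21053)/33740 = -369925361/33740*(-620537174/29475) = 114776219052934907/497243250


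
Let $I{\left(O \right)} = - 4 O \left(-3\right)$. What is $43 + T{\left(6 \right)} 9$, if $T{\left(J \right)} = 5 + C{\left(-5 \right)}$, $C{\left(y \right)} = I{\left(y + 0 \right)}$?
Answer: $-452$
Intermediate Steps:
$I{\left(O \right)} = 12 O$
$C{\left(y \right)} = 12 y$ ($C{\left(y \right)} = 12 \left(y + 0\right) = 12 y$)
$T{\left(J \right)} = -55$ ($T{\left(J \right)} = 5 + 12 \left(-5\right) = 5 - 60 = -55$)
$43 + T{\left(6 \right)} 9 = 43 - 495 = -452$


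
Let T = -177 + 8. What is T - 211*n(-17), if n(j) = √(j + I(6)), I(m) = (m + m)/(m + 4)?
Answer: -169 - 211*I*√395/5 ≈ -169.0 - 838.71*I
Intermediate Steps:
I(m) = 2*m/(4 + m) (I(m) = (2*m)/(4 + m) = 2*m/(4 + m))
n(j) = √(6/5 + j) (n(j) = √(j + 2*6/(4 + 6)) = √(j + 2*6/10) = √(j + 2*6*(⅒)) = √(j + 6/5) = √(6/5 + j))
T = -169
T - 211*n(-17) = -169 - 211*√(30 + 25*(-17))/5 = -169 - 211*√(30 - 425)/5 = -169 - 211*√(-395)/5 = -169 - 211*I*√395/5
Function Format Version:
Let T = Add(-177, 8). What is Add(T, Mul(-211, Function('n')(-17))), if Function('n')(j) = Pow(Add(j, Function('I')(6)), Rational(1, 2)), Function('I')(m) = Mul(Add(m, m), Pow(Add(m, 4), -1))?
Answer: Add(-169, Mul(Rational(-211, 5), I, Pow(395, Rational(1, 2)))) ≈ Add(-169.00, Mul(-838.71, I))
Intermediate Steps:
Function('I')(m) = Mul(2, m, Pow(Add(4, m), -1)) (Function('I')(m) = Mul(Mul(2, m), Pow(Add(4, m), -1)) = Mul(2, m, Pow(Add(4, m), -1)))
Function('n')(j) = Pow(Add(Rational(6, 5), j), Rational(1, 2)) (Function('n')(j) = Pow(Add(j, Mul(2, 6, Pow(Add(4, 6), -1))), Rational(1, 2)) = Pow(Add(j, Mul(2, 6, Pow(10, -1))), Rational(1, 2)) = Pow(Add(j, Mul(2, 6, Rational(1, 10))), Rational(1, 2)) = Pow(Add(j, Rational(6, 5)), Rational(1, 2)) = Pow(Add(Rational(6, 5), j), Rational(1, 2)))
T = -169
Add(T, Mul(-211, Function('n')(-17))) = Add(-169, Mul(-211, Mul(Rational(1, 5), Pow(Add(30, Mul(25, -17)), Rational(1, 2))))) = Add(-169, Mul(-211, Mul(Rational(1, 5), Pow(Add(30, -425), Rational(1, 2))))) = Add(-169, Mul(-211, Mul(Rational(1, 5), Pow(-395, Rational(1, 2))))) = Add(-169, Mul(-211, Mul(Rational(1, 5), Mul(I, Pow(395, Rational(1, 2)))))) = Add(-169, Mul(-211, Mul(Rational(1, 5), I, Pow(395, Rational(1, 2))))) = Add(-169, Mul(Rational(-211, 5), I, Pow(395, Rational(1, 2))))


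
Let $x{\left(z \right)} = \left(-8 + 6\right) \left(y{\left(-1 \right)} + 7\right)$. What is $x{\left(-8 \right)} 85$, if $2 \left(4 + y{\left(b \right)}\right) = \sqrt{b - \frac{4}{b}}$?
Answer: $-510 - 85 \sqrt{3} \approx -657.22$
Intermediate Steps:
$y{\left(b \right)} = -4 + \frac{\sqrt{b - \frac{4}{b}}}{2}$
$x{\left(z \right)} = -6 - \sqrt{3}$ ($x{\left(z \right)} = \left(-8 + 6\right) \left(\left(-4 + \frac{\sqrt{-1 - \frac{4}{-1}}}{2}\right) + 7\right) = - 2 \left(\left(-4 + \frac{\sqrt{-1 - -4}}{2}\right) + 7\right) = - 2 \left(\left(-4 + \frac{\sqrt{-1 + 4}}{2}\right) + 7\right) = - 2 \left(\left(-4 + \frac{\sqrt{3}}{2}\right) + 7\right) = - 2 \left(3 + \frac{\sqrt{3}}{2}\right) = -6 - \sqrt{3}$)
$x{\left(-8 \right)} 85 = \left(-6 - \sqrt{3}\right) 85 = -510 - 85 \sqrt{3}$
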